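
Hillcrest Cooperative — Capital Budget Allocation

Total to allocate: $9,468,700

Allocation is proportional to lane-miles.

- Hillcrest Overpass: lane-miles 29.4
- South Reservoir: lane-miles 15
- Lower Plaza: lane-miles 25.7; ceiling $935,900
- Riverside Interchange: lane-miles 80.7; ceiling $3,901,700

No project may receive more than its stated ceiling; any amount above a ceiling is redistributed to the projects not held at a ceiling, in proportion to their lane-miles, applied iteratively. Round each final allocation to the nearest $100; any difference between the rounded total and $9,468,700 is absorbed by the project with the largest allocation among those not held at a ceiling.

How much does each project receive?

Hillcrest Overpass: $3,066,500 · South Reservoir: $1,564,600 · Lower Plaza: $935,900 · Riverside Interchange: $3,901,700

Lane-miles total: 150.8.
Pro-rata shares before constraints: Hillcrest Overpass 1,846,019.76; South Reservoir 941,846.82; Lower Plaza 1,613,697.55; Riverside Interchange 5,067,135.88.
Held at cap: Lower Plaza ($935,900), Riverside Interchange ($3,901,700); remaining pool $4,631,100 reallocated over remaining lane-miles 44.4.
Shares after redistribution: Hillcrest Overpass 3,066,539.19 → $3,066,500; South Reservoir 1,564,560.81 → $1,564,600.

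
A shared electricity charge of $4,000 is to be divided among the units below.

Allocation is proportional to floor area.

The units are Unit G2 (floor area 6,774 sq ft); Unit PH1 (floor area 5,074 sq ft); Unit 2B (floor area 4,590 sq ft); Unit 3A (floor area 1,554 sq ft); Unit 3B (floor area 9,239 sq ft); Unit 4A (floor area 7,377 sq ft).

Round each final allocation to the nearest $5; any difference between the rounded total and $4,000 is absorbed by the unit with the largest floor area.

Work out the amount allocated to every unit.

Unit G2: $785 | Unit PH1: $585 | Unit 2B: $530 | Unit 3A: $180 | Unit 3B: $1,065 | Unit 4A: $855

Combined floor area = 34,608.
Proportional shares: Unit G2 6,774/34,608 × $4,000 = 782.94; Unit PH1 5,074/34,608 × $4,000 = 586.45; Unit 2B 4,590/34,608 × $4,000 = 530.51; Unit 3A 1,554/34,608 × $4,000 = 179.61; Unit 3B 9,239/34,608 × $4,000 = 1,067.85; Unit 4A 7,377/34,608 × $4,000 = 852.64.
After rounding ($5): Unit G2 $785; Unit PH1 $585; Unit 2B $530; Unit 3A $180; Unit 3B $1,070; Unit 4A $855. Sum = $4,005.
Difference $4,000 − $4,005 = −$5 applied to largest floor area (Unit 3B): Unit 3B becomes $1,065.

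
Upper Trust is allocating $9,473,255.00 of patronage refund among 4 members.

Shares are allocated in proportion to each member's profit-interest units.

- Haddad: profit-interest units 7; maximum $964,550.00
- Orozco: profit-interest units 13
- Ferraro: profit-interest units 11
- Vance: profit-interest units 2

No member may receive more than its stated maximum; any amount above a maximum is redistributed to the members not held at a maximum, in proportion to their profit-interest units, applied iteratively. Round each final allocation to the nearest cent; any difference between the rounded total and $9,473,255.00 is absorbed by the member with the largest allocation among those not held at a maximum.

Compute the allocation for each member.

Sum of profit-interest units: 33.
Pro-rata shares before constraints: Haddad 2,009,478.3333; Orozco 3,731,888.3333; Ferraro 3,157,751.6667; Vance 574,136.6667.
Held at cap: Haddad ($964,550.00); remaining pool $8,508,705.00 reallocated over remaining profit-interest units 26.
Redistributed shares: Orozco 4,254,352.5000 → $4,254,352.50; Ferraro 3,599,836.7308 → $3,599,836.73; Vance 654,515.7692 → $654,515.77.

Haddad: $964,550.00 | Orozco: $4,254,352.50 | Ferraro: $3,599,836.73 | Vance: $654,515.77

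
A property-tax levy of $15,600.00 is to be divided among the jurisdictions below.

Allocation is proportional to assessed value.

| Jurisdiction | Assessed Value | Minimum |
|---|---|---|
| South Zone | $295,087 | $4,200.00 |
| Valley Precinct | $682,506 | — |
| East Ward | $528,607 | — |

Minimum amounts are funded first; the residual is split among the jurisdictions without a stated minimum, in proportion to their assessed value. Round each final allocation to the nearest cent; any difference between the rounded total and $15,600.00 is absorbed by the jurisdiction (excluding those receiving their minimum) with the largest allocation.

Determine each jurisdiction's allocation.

Minimums first: South Zone $4,200.00. Residual $11,400.00.
Residual split over remaining assessed value 1,211,113: Valley Precinct 6,424.3125 → $6,424.31; East Ward 4,975.6875 → $4,975.69.

South Zone: $4,200.00 · Valley Precinct: $6,424.31 · East Ward: $4,975.69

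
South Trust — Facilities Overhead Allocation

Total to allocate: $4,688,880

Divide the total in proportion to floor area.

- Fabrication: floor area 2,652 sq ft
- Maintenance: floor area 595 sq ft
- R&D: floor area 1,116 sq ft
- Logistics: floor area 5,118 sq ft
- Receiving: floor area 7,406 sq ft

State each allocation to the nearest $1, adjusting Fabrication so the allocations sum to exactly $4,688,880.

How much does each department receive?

Fabrication: $736,359 · Maintenance: $165,209 · R&D: $309,871 · Logistics: $1,421,075 · Receiving: $2,056,366

Combined floor area = 16,887.
Proportional shares: Fabrication 2,652/16,887 × $4,688,880 = 736,359.91; Maintenance 595/16,887 × $4,688,880 = 165,208.95; R&D 1,116/16,887 × $4,688,880 = 309,870.91; Logistics 5,118/16,887 × $4,688,880 = 1,421,074.66; Receiving 7,406/16,887 × $4,688,880 = 2,056,365.56.
At nearest $1: Fabrication $736,360; Maintenance $165,209; R&D $309,871; Logistics $1,421,075; Receiving $2,056,366. Sum = $4,688,881.
Difference $4,688,880 − $4,688,881 = −$1 applied to Fabrication: Fabrication becomes $736,359.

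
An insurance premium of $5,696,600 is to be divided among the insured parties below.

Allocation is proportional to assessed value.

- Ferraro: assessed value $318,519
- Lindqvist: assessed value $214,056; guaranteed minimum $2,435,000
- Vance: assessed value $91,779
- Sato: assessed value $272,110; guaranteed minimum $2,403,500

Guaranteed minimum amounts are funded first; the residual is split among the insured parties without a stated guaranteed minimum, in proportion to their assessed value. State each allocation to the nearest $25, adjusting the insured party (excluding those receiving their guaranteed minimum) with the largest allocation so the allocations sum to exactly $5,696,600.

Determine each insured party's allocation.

Fund the minimums — Lindqvist $2,435,000; Sato $2,403,500. Residual $858,100.
Residual split over remaining assessed value 410,298: Ferraro 666,152.78 → $666,150; Vance 191,947.22 → $191,950.

Ferraro: $666,150; Lindqvist: $2,435,000; Vance: $191,950; Sato: $2,403,500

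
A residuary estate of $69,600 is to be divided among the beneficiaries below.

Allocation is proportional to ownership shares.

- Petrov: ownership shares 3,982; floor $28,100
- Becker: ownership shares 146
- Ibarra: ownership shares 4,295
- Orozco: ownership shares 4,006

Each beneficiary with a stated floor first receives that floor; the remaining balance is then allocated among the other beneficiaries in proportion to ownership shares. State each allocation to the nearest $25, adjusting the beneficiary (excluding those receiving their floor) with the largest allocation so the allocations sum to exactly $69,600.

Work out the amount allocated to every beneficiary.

Guaranteed amounts: Petrov $28,100. Balance $41,500.
Balance split over remaining ownership shares 8,447: Becker 717.30 → $725; Ibarra 21,101.28 → $21,100; Orozco 19,681.43 → $19,675.

Petrov: $28,100 | Becker: $725 | Ibarra: $21,100 | Orozco: $19,675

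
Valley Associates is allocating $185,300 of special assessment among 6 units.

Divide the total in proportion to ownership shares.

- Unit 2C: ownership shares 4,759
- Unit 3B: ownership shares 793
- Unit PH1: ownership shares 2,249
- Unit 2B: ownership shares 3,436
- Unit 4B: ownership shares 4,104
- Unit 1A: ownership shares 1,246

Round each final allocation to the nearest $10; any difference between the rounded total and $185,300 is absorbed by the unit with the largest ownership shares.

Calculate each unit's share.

Ownership shares total: 4,759 + 793 + 2,249 + 3,436 + 4,104 + 1,246 = 16,587.
Raw shares: Unit 2C 53,164.69; Unit 3B 8,858.92; Unit PH1 25,124.48; Unit 2B 38,384.93; Unit 4B 45,847.42; Unit 1A 13,919.56.
Rounded to nearest $10: Unit 2C $53,160; Unit 3B $8,860; Unit PH1 $25,120; Unit 2B $38,380; Unit 4B $45,850; Unit 1A $13,920. Sum = $185,290.
Difference $185,300 − $185,290 = +$10 applied to largest ownership shares (Unit 2C): Unit 2C becomes $53,170.

Unit 2C: $53,170 · Unit 3B: $8,860 · Unit PH1: $25,120 · Unit 2B: $38,380 · Unit 4B: $45,850 · Unit 1A: $13,920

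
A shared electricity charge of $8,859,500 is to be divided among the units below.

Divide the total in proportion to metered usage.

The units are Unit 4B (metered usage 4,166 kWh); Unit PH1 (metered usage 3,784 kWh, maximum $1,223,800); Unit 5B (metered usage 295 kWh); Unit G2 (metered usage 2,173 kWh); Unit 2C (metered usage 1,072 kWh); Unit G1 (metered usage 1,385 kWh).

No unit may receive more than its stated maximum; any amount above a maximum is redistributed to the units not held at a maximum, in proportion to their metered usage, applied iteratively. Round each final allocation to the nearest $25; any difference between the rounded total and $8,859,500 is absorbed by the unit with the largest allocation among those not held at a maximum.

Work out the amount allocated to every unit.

Total metered usage = 12,875.
Pro-rata shares before constraints: Unit 4B 2,866,693.36; Unit PH1 2,603,832.85; Unit 5B 202,994.37; Unit G2 1,495,277.17; Unit 2C 737,660.89; Unit G1 953,041.36.
Cap binds for Unit PH1 ($1,223,800); residual $7,635,700 reallocated over remaining metered usage 9,091.
Remaining shares: Unit 4B 3,499,100.89 → $3,499,100; Unit 5B 247,775.99 → $247,775; Unit G2 1,825,143.12 → $1,825,150; Unit 2C 900,392.74 → $900,400; Unit G1 1,163,287.26 → $1,163,275.

Unit 4B: $3,499,100 | Unit PH1: $1,223,800 | Unit 5B: $247,775 | Unit G2: $1,825,150 | Unit 2C: $900,400 | Unit G1: $1,163,275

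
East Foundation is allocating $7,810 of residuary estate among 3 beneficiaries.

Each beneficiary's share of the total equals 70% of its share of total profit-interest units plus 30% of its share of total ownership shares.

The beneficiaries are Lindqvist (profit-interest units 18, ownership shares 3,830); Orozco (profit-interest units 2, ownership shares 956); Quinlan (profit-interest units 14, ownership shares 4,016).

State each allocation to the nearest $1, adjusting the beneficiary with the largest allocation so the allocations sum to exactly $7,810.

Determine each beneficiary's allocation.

Lindqvist: $3,914; Orozco: $576; Quinlan: $3,320

Profit-interest units total 34; ownership shares total 8,802.
Combined weights (70% profit-interest units + 30% ownership shares): Lindqvist 0.5011; Orozco 0.0738; Quinlan 0.4251.
Pro-rata amounts: Lindqvist 3,913.80; Orozco 576.07; Quinlan 3,320.13.
Rounded to nearest $1: Lindqvist $3,914; Orozco $576; Quinlan $3,320. Sum = $7,810.
Sum already equals the total — no adjustment.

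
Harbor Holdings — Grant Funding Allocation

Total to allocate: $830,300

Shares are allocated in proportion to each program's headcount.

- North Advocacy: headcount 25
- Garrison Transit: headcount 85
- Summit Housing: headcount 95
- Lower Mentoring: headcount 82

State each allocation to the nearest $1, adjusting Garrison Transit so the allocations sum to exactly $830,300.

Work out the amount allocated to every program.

North Advocacy: $72,326 | Garrison Transit: $245,907 | Summit Housing: $274,838 | Lower Mentoring: $237,229

Total headcount = 287.
Unrounded shares: North Advocacy 25/287 × $830,300 = 72,325.78; Garrison Transit 85/287 × $830,300 = 245,907.67; Summit Housing 95/287 × $830,300 = 274,837.98; Lower Mentoring 82/287 × $830,300 = 237,228.57.
Rounded to nearest $1: North Advocacy $72,326; Garrison Transit $245,908; Summit Housing $274,838; Lower Mentoring $237,229. Sum = $830,301.
Difference $830,300 − $830,301 = −$1 applied to Garrison Transit: Garrison Transit becomes $245,907.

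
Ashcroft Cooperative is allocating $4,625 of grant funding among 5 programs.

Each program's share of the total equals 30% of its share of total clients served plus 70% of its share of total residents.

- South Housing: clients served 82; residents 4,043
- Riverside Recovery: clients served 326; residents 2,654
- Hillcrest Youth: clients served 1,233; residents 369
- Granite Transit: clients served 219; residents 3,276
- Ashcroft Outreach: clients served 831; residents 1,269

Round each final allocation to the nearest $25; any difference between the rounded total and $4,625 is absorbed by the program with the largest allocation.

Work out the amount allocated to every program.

Clients served total 2,691; residents total 11,611.
Blended shares (30% clients served + 70% residents): South Housing 0.2529; Riverside Recovery 0.1963; Hillcrest Youth 0.1597; Granite Transit 0.2219; Ashcroft Outreach 0.1691.
Raw shares: South Housing 1,169.59; Riverside Recovery 908.10; Hillcrest Youth 738.63; Granite Transit 1,026.37; Ashcroft Outreach 782.31.
Rounded to nearest $25: South Housing $1,175; Riverside Recovery $900; Hillcrest Youth $750; Granite Transit $1,025; Ashcroft Outreach $775. Sum = $4,625.
No rounding difference to absorb.

South Housing: $1,175 · Riverside Recovery: $900 · Hillcrest Youth: $750 · Granite Transit: $1,025 · Ashcroft Outreach: $775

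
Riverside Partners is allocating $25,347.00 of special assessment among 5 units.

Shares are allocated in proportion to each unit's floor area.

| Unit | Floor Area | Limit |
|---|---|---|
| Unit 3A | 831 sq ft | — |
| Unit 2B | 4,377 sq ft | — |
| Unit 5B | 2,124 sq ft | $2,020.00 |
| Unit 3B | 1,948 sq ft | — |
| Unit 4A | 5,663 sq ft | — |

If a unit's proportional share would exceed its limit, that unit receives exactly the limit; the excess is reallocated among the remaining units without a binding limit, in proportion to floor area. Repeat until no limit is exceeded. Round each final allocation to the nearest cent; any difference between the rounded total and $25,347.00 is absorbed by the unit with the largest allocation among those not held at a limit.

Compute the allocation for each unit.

Unit 3A: $1,512.19; Unit 2B: $7,964.92; Unit 5B: $2,020.00; Unit 3B: $3,544.82; Unit 4A: $10,305.07

Total floor area = 14,943.
Pro-rata shares before constraints: Unit 3A 1,409.5802; Unit 2B 7,424.4676; Unit 5B 3,602.8259; Unit 3B 3,304.2867; Unit 4A 9,605.8396.
Cap binds for Unit 5B ($2,020.00); residual $23,327.00 reallocated over remaining floor area 12,819.
Remaining shares: Unit 3A 1,512.1879 → $1,512.19; Unit 2B 7,964.9176 → $7,964.92; Unit 3B 3,544.8160 → $3,544.82; Unit 4A 10,305.0785 → $10,305.08.
Rounding difference −$0.01 applied to Unit 4A → $10,305.07.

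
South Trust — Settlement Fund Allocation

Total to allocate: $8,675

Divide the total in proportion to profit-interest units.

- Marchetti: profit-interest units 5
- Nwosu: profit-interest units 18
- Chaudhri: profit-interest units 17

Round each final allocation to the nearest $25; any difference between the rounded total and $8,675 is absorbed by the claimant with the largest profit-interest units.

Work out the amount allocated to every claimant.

Sum of profit-interest units: 40.
Raw shares: Marchetti 5/40 × $8,675 = 1,084.38; Nwosu 18/40 × $8,675 = 3,903.75; Chaudhri 17/40 × $8,675 = 3,686.88.
Rounded to nearest $25: Marchetti $1,075; Nwosu $3,900; Chaudhri $3,675. Sum = $8,650.
Difference $8,675 − $8,650 = +$25 applied to largest profit-interest units (Nwosu): Nwosu becomes $3,925.

Marchetti: $1,075 · Nwosu: $3,925 · Chaudhri: $3,675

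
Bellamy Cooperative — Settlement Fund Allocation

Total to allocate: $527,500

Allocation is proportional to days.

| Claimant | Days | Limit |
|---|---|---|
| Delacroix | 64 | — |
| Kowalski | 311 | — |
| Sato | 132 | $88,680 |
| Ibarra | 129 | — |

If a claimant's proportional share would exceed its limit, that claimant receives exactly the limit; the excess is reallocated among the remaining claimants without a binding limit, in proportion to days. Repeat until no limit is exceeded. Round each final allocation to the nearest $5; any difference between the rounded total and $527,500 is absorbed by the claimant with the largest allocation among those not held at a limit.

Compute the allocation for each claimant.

Total days = 636.
Unconstrained shares: Delacroix 53,081.76; Kowalski 257,944.18; Sato 109,481.13; Ibarra 106,992.92.
Held at cap: Sato ($88,680); residual $438,820 reallocated over remaining days 504.
Shares after redistribution: Delacroix 55,723.17 → $55,725; Kowalski 270,779.80 → $270,780; Ibarra 112,317.02 → $112,315.

Delacroix: $55,725 | Kowalski: $270,780 | Sato: $88,680 | Ibarra: $112,315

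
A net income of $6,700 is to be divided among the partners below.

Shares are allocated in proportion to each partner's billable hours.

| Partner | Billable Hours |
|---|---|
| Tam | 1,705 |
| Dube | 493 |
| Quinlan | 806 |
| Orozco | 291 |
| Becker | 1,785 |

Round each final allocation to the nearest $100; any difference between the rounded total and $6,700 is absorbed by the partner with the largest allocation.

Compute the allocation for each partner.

Billable hours total: 5,080.
Unrounded shares: Tam 1,705/5,080 × $6,700 = 2,248.72; Dube 493/5,080 × $6,700 = 650.22; Quinlan 806/5,080 × $6,700 = 1,063.03; Orozco 291/5,080 × $6,700 = 383.80; Becker 1,785/5,080 × $6,700 = 2,354.23.
Rounded to nearest $100: Tam $2,200; Dube $700; Quinlan $1,100; Orozco $400; Becker $2,400. Sum = $6,800.
Difference $6,700 − $6,800 = −$100 applied to largest allocation (Becker): Becker becomes $2,300.

Tam: $2,200 · Dube: $700 · Quinlan: $1,100 · Orozco: $400 · Becker: $2,300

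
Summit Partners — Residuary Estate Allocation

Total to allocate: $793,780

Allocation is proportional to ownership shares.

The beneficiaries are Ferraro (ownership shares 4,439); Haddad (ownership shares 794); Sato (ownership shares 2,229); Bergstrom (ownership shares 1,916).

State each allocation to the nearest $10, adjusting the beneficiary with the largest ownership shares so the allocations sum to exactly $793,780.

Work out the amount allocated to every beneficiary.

Combined ownership shares = 9,378.
Proportional shares: Ferraro 4,439/9,378 × $793,780 = 375,729.30; Haddad 794/9,378 × $793,780 = 67,206.37; Sato 2,229/9,378 × $793,780 = 188,668.76; Bergstrom 1,916/9,378 × $793,780 = 162,175.57.
After rounding ($10): Ferraro $375,730; Haddad $67,210; Sato $188,670; Bergstrom $162,180. Sum = $793,790.
Difference $793,780 − $793,790 = −$10 applied to largest ownership shares (Ferraro): Ferraro becomes $375,720.

Ferraro: $375,720; Haddad: $67,210; Sato: $188,670; Bergstrom: $162,180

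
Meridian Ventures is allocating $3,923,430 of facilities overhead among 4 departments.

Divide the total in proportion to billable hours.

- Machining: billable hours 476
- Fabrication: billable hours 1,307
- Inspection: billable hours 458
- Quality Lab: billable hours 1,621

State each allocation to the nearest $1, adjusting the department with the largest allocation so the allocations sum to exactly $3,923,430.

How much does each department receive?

Machining: $483,571 | Fabrication: $1,327,789 | Inspection: $465,285 | Quality Lab: $1,646,785

Sum of billable hours: 3,862.
Raw shares: Machining 476/3,862 × $3,923,430 = 483,571.38; Fabrication 1,307/3,862 × $3,923,430 = 1,327,789.49; Inspection 458/3,862 × $3,923,430 = 465,285.07; Quality Lab 1,621/3,862 × $3,923,430 = 1,646,784.06.
After rounding ($1): Machining $483,571; Fabrication $1,327,789; Inspection $465,285; Quality Lab $1,646,784. Sum = $3,923,429.
Difference $3,923,430 − $3,923,429 = +$1 applied to largest allocation (Quality Lab): Quality Lab becomes $1,646,785.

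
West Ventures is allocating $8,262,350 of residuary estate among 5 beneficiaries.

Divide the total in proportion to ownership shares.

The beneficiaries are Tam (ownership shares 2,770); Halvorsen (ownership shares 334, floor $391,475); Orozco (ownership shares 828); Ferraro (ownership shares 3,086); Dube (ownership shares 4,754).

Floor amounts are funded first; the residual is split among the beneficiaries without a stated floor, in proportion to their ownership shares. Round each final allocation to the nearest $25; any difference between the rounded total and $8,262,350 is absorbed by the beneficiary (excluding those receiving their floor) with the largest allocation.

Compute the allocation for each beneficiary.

Tam: $1,906,125 · Halvorsen: $391,475 · Orozco: $569,775 · Ferraro: $2,123,575 · Dube: $3,271,400

Guaranteed amounts: Halvorsen $391,475. Balance $7,870,875.
Balance split over remaining ownership shares 11,438: Tam 1,906,130.77 → $1,906,125; Orozco 569,774.83 → $569,775; Ferraro 2,123,581.07 → $2,123,575; Dube 3,271,388.33 → $3,271,400.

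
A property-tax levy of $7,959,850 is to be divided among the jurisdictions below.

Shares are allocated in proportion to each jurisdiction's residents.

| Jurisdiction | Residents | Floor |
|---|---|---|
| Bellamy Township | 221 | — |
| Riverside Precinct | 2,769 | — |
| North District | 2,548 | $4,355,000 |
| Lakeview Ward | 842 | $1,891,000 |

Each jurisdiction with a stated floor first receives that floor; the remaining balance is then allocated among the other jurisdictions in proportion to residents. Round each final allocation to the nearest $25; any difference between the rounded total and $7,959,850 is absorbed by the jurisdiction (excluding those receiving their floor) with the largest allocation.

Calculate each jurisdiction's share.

Fund the minimums — North District $4,355,000; Lakeview Ward $1,891,000. Balance $1,713,850.
Balance split over remaining residents 2,990: Bellamy Township 126,675.87 → $126,675; Riverside Precinct 1,587,174.13 → $1,587,175.

Bellamy Township: $126,675 · Riverside Precinct: $1,587,175 · North District: $4,355,000 · Lakeview Ward: $1,891,000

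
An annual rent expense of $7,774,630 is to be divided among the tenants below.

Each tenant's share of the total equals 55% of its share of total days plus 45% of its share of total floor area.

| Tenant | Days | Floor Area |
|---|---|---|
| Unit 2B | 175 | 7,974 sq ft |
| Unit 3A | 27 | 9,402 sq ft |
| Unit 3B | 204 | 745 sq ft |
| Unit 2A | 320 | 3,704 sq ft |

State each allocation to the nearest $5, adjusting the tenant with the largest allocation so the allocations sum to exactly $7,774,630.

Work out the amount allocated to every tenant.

Unit 2B: $2,308,975 · Unit 3A: $1,666,185 · Unit 3B: $1,320,960 · Unit 2A: $2,478,510

Days total 726; floor area total 21,825.
Blended shares (55% days + 45% floor area): Unit 2B 0.2970; Unit 3A 0.2143; Unit 3B 0.1699; Unit 2A 0.3188.
Proportional shares: Unit 2B 2,308,972.82; Unit 3A 1,666,182.63; Unit 3B 1,320,958.46; Unit 2A 2,478,516.10.
After rounding ($5): Unit 2B $2,308,975; Unit 3A $1,666,185; Unit 3B $1,320,960; Unit 2A $2,478,515. Sum = $7,774,635.
Difference $7,774,630 − $7,774,635 = −$5 applied to largest allocation (Unit 2A): Unit 2A becomes $2,478,510.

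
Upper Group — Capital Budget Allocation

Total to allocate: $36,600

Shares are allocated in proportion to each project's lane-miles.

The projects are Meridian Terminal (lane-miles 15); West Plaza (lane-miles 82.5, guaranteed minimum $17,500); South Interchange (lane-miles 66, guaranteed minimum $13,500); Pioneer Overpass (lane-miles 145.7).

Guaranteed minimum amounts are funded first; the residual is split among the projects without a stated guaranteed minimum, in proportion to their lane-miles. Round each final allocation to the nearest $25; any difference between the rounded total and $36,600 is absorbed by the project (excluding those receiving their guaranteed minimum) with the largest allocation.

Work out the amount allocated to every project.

Meridian Terminal: $525 | West Plaza: $17,500 | South Interchange: $13,500 | Pioneer Overpass: $5,075

Guaranteed amounts: West Plaza $17,500; South Interchange $13,500. Balance $5,600.
Balance split over remaining lane-miles 160.7: Meridian Terminal 522.71 → $525; Pioneer Overpass 5,077.29 → $5,075.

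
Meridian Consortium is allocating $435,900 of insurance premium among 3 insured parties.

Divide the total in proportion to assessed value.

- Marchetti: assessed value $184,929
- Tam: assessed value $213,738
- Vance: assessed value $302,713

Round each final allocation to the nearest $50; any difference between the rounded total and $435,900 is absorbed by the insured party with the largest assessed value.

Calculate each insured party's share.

Combined assessed value = 701,380.
Pro-rata amounts: Marchetti 184,929/701,380 × $435,900 = 114,931.35; Tam 213,738/701,380 × $435,900 = 132,835.83; Vance 302,713/701,380 × $435,900 = 188,132.82.
After rounding ($50): Marchetti $114,950; Tam $132,850; Vance $188,150. Sum = $435,950.
Difference $435,900 − $435,950 = −$50 applied to largest assessed value (Vance): Vance becomes $188,100.

Marchetti: $114,950 | Tam: $132,850 | Vance: $188,100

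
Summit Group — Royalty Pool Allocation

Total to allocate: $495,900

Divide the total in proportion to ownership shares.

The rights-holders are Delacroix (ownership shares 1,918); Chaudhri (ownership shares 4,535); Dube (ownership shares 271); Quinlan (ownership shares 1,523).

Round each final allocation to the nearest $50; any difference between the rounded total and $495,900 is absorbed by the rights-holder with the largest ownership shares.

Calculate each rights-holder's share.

Total ownership shares = 8,247.
Proportional shares: Delacroix 1,918/8,247 × $495,900 = 115,331.17; Chaudhri 4,535/8,247 × $495,900 = 272,693.89; Dube 271/8,247 × $495,900 = 16,295.49; Quinlan 1,523/8,247 × $495,900 = 91,579.45.
At nearest $50: Delacroix $115,350; Chaudhri $272,700; Dube $16,300; Quinlan $91,600. Sum = $495,950.
Difference $495,900 − $495,950 = −$50 applied to largest ownership shares (Chaudhri): Chaudhri becomes $272,650.

Delacroix: $115,350 · Chaudhri: $272,650 · Dube: $16,300 · Quinlan: $91,600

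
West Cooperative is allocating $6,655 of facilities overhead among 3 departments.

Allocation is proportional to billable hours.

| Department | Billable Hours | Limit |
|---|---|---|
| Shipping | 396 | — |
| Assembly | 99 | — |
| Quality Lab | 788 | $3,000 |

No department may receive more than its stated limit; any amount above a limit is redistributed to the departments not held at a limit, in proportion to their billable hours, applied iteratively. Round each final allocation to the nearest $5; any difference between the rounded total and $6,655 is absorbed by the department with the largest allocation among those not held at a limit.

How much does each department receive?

Total billable hours = 1,283.
Pro-rata shares before constraints: Shipping 2,054.08; Assembly 513.52; Quality Lab 4,087.40.
Cap binds for Quality Lab ($3,000); balance $3,655 reallocated over remaining billable hours 495.
Shares after redistribution: Shipping 2,924.00 → $2,925; Assembly 731.00 → $730.

Shipping: $2,925 | Assembly: $730 | Quality Lab: $3,000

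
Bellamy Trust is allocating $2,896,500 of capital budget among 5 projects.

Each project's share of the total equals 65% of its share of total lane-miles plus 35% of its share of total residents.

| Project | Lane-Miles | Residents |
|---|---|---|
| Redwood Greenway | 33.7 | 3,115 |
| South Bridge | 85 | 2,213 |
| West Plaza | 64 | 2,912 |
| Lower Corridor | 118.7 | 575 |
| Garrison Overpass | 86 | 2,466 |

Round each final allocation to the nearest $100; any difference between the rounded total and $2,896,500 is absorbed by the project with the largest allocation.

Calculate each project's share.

Totals — lane-miles 387.4, residents 11,281.
Combined weights (65% lane-miles + 35% residents): Redwood Greenway 0.1532; South Bridge 0.2113; West Plaza 0.1977; Lower Corridor 0.2170; Garrison Overpass 0.2208.
Proportional shares: Redwood Greenway 443,710.27; South Bridge 611,964.24; West Plaza 572,722.49; Lower Corridor 628,542.83; Garrison Overpass 639,560.17.
Rounded to nearest $100: Redwood Greenway $443,700; South Bridge $612,000; West Plaza $572,700; Lower Corridor $628,500; Garrison Overpass $639,600. Sum = $2,896,500.
No rounding difference to absorb.

Redwood Greenway: $443,700 | South Bridge: $612,000 | West Plaza: $572,700 | Lower Corridor: $628,500 | Garrison Overpass: $639,600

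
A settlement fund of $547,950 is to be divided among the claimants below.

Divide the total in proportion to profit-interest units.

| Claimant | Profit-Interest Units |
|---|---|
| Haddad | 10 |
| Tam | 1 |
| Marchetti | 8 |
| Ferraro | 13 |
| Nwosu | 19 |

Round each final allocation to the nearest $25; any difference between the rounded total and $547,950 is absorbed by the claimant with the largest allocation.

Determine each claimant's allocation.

Haddad: $107,450 · Tam: $10,750 · Marchetti: $85,950 · Ferraro: $139,675 · Nwosu: $204,125

Total profit-interest units = 51.
Proportional shares: Haddad 10/51 × $547,950 = 107,441.18; Tam 1/51 × $547,950 = 10,744.12; Marchetti 8/51 × $547,950 = 85,952.94; Ferraro 13/51 × $547,950 = 139,673.53; Nwosu 19/51 × $547,950 = 204,138.24.
After rounding ($25): Haddad $107,450; Tam $10,750; Marchetti $85,950; Ferraro $139,675; Nwosu $204,150. Sum = $547,975.
Difference $547,950 − $547,975 = −$25 applied to largest allocation (Nwosu): Nwosu becomes $204,125.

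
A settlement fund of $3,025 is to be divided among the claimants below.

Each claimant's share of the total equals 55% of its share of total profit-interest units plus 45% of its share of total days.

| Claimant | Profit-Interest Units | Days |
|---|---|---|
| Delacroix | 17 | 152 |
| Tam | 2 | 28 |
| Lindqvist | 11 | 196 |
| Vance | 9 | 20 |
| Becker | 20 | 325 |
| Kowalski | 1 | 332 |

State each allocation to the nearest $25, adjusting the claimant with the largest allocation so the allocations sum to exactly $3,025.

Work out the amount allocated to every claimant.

Profit-interest units total 60; days total 1,053.
Composite weights (55% profit-interest units + 45% days): Delacroix 0.2208; Tam 0.0303; Lindqvist 0.1846; Vance 0.0910; Becker 0.3222; Kowalski 0.1510.
Unrounded shares: Delacroix 667.89; Tam 91.65; Lindqvist 558.40; Vance 275.42; Becker 974.72; Kowalski 456.92.
Rounded to nearest $25: Delacroix $675; Tam $100; Lindqvist $550; Vance $275; Becker $975; Kowalski $450. Sum = $3,025.
Rounded total matches; no reconciliation needed.

Delacroix: $675 | Tam: $100 | Lindqvist: $550 | Vance: $275 | Becker: $975 | Kowalski: $450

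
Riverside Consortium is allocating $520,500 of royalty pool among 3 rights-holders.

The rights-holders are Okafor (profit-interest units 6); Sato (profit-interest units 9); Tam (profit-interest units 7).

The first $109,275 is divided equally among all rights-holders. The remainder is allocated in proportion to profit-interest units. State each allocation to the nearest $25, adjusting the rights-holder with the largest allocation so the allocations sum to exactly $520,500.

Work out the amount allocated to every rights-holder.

Okafor: $148,575; Sato: $204,650; Tam: $167,275

Equal tier: $109,275 ÷ 3 = $36,425 apiece.
Remainder $411,225 by profit-interest units (total 22): Okafor 112,152.27 → $112,150; Sato 168,228.41 → $168,225; Tam 130,844.32 → $130,850.
Totals: Okafor $36,425 + $112,150 = $148,575; Sato $36,425 + $168,225 = $204,650; Tam $36,425 + $130,850 = $167,275.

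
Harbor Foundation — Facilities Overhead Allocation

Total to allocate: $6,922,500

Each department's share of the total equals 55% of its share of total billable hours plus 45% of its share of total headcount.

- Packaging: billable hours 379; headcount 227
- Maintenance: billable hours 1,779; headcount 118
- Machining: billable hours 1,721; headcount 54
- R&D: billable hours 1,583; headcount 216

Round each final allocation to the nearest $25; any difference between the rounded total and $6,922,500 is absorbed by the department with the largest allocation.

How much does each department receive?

Totals — billable hours 5,462, headcount 615.
Combined weights (55% billable hours + 45% headcount): Packaging 0.2043; Maintenance 0.2655; Machining 0.2128; R&D 0.3175.
Pro-rata amounts: Packaging 1,413,998.42; Maintenance 1,837,779.36; Machining 1,473,173.92; R&D 2,197,548.31.
Rounded to nearest $25: Packaging $1,414,000; Maintenance $1,837,775; Machining $1,473,175; R&D $2,197,550. Sum = $6,922,500.
Sum already equals the total — no adjustment.

Packaging: $1,414,000 · Maintenance: $1,837,775 · Machining: $1,473,175 · R&D: $2,197,550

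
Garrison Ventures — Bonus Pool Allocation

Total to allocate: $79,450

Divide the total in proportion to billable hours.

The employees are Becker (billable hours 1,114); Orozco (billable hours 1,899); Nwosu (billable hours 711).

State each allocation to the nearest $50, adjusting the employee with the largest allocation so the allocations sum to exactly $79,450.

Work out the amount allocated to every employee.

Billable hours total: 3,724.
Unrounded shares: Becker 1,114/3,724 × $79,450 = 23,766.73; Orozco 1,899/3,724 × $79,450 = 40,514.38; Nwosu 711/3,724 × $79,450 = 15,168.89.
Rounded to nearest $50: Becker $23,750; Orozco $40,500; Nwosu $15,150. Sum = $79,400.
Difference $79,450 − $79,400 = +$50 applied to largest allocation (Orozco): Orozco becomes $40,550.

Becker: $23,750 · Orozco: $40,550 · Nwosu: $15,150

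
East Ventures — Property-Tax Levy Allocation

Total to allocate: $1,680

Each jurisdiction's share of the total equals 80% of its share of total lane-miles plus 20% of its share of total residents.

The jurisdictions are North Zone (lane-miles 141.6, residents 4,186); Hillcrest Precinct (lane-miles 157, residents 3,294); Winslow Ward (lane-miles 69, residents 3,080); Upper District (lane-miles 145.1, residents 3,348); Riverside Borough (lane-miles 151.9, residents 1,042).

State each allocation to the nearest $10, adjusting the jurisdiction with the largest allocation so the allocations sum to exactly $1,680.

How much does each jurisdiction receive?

Totals — lane-miles 664.6, residents 14,950.
Composite weights (80% lane-miles + 20% residents): North Zone 0.2264; Hillcrest Precinct 0.2331; Winslow Ward 0.1243; Upper District 0.2195; Riverside Borough 0.1968.
Proportional shares: North Zone 380.43; Hillcrest Precinct 391.53; Winslow Ward 208.76; Upper District 368.68; Riverside Borough 330.60.
Rounded to nearest $10: North Zone $380; Hillcrest Precinct $390; Winslow Ward $210; Upper District $370; Riverside Borough $330. Sum = $1,680.
No rounding difference to absorb.

North Zone: $380; Hillcrest Precinct: $390; Winslow Ward: $210; Upper District: $370; Riverside Borough: $330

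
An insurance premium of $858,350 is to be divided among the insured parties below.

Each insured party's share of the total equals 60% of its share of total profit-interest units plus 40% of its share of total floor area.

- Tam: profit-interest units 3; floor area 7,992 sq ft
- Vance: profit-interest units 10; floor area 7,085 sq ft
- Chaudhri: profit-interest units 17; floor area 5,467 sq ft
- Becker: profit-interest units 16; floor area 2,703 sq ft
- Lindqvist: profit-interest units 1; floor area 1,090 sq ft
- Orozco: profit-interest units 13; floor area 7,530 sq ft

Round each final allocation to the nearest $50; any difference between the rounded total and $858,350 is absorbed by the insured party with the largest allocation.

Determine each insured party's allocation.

Tam: $111,850 · Vance: $162,150 · Chaudhri: $204,850 · Becker: $166,450 · Lindqvist: $20,350 · Orozco: $192,700

Profit-interest units total 60; floor area total 31,867.
Combined weights (60% profit-interest units + 40% floor area): Tam 0.1303; Vance 0.1889; Chaudhri 0.2386; Becker 0.1939; Lindqvist 0.0237; Orozco 0.2245.
Unrounded shares: Tam 111,857.55; Vance 162,169.89; Chaudhri 204,821.81; Becker 166,458.54; Lindqvist 20,327.33; Orozco 192,714.89.
Rounded to nearest $50: Tam $111,850; Vance $162,150; Chaudhri $204,800; Becker $166,450; Lindqvist $20,350; Orozco $192,700. Sum = $858,300.
Difference $858,350 − $858,300 = +$50 applied to largest allocation (Chaudhri): Chaudhri becomes $204,850.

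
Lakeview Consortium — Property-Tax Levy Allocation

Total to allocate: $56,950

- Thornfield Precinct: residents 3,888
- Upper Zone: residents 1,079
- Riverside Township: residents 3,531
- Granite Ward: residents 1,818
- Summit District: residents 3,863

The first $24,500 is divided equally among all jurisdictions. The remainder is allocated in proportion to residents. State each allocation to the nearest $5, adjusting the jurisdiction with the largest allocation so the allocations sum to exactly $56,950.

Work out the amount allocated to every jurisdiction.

Thornfield Precinct: $13,800 | Upper Zone: $7,370 | Riverside Township: $12,980 | Granite Ward: $9,060 | Summit District: $13,740

$24,500 shared equally gives $4,900 per jurisdiction.
Remainder $32,450 by residents (total 14,179): Thornfield Precinct 8,898.06 → $8,900; Upper Zone 2,469.39 → $2,470; Riverside Township 8,081.03 → $8,080; Granite Ward 4,160.67 → $4,160; Summit District 8,840.85 → $8,840.
Totals: Thornfield Precinct $4,900 + $8,900 = $13,800; Upper Zone $4,900 + $2,470 = $7,370; Riverside Township $4,900 + $8,080 = $12,980; Granite Ward $4,900 + $4,160 = $9,060; Summit District $4,900 + $8,840 = $13,740.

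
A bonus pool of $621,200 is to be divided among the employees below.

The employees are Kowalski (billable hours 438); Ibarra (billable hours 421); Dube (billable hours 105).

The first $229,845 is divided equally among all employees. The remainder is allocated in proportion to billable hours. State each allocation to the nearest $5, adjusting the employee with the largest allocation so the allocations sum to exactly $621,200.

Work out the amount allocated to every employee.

$229,845 shared equally gives $76,615 per employee.
Remainder $391,355 by billable hours (total 964): Kowalski 177,814.82 → $177,815; Ibarra 170,913.34 → $170,915; Dube 42,626.84 → $42,625.
Totals: Kowalski $76,615 + $177,815 = $254,430; Ibarra $76,615 + $170,915 = $247,530; Dube $76,615 + $42,625 = $119,240.

Kowalski: $254,430; Ibarra: $247,530; Dube: $119,240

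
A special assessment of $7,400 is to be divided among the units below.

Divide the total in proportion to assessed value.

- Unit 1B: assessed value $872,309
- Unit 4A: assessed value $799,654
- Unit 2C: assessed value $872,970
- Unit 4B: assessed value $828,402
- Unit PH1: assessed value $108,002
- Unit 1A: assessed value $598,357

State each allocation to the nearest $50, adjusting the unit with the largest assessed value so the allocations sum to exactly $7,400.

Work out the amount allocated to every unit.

Sum of assessed value: 4,079,694.
Unrounded shares: Unit 1B 872,309/4,079,694 × $7,400 = 1,582.25; Unit 4A 799,654/4,079,694 × $7,400 = 1,450.46; Unit 2C 872,970/4,079,694 × $7,400 = 1,583.45; Unit 4B 828,402/4,079,694 × $7,400 = 1,502.61; Unit PH1 108,002/4,079,694 × $7,400 = 195.90; Unit 1A 598,357/4,079,694 × $7,400 = 1,085.34.
Rounded to nearest $50: Unit 1B $1,600; Unit 4A $1,450; Unit 2C $1,600; Unit 4B $1,500; Unit PH1 $200; Unit 1A $1,100. Sum = $7,450.
Difference $7,400 − $7,450 = −$50 applied to largest assessed value (Unit 2C): Unit 2C becomes $1,550.

Unit 1B: $1,600 · Unit 4A: $1,450 · Unit 2C: $1,550 · Unit 4B: $1,500 · Unit PH1: $200 · Unit 1A: $1,100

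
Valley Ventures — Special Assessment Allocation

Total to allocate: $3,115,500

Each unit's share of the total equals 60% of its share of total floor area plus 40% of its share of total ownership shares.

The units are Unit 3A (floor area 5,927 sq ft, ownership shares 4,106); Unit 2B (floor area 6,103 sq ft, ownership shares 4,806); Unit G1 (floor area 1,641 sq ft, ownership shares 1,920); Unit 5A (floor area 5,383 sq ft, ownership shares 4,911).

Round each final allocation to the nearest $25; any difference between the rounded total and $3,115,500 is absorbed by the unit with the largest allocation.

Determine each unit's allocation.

Floor area total 19,054; ownership shares total 15,743.
Combined weights (60% floor area + 40% ownership shares): Unit 3A 0.2910; Unit 2B 0.3143; Unit G1 0.1005; Unit 5A 0.2943.
Proportional shares: Unit 3A 906,497.43; Unit 2B 979,175.27; Unit G1 312,976.20; Unit 5A 916,851.09.
At nearest $25: Unit 3A $906,500; Unit 2B $979,175; Unit G1 $312,975; Unit 5A $916,850. Sum = $3,115,500.
Sum already equals the total — no adjustment.

Unit 3A: $906,500; Unit 2B: $979,175; Unit G1: $312,975; Unit 5A: $916,850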